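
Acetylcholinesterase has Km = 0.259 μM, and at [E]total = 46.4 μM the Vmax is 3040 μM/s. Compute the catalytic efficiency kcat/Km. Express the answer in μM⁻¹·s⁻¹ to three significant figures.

kcat = Vmax/[E]total = 3040/46.4 = 65.5 s⁻¹.
kcat/Km = 65.5/0.259 = 253 μM⁻¹·s⁻¹.

253 μM⁻¹·s⁻¹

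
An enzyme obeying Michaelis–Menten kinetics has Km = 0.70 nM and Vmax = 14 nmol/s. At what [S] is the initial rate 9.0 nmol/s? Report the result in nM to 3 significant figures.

1.26 nM

The required fractional saturation is v/Vmax = 9.0/14 = 0.6429.
Then [S]/(Km+[S]) = 0.6429 ⇒ [S] = 0.70 × 0.6429/(1 − 0.6429) = 1.26 nM.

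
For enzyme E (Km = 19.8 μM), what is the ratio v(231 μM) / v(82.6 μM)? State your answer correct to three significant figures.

1.14

Since Vmax cancels, v₂/v₁ = [S]₂(Km+[S]₁) / [S]₁(Km+[S]₂).
= 231×(19.8+82.6) / (82.6×(19.8+231)) = 23650/20720 = 1.14.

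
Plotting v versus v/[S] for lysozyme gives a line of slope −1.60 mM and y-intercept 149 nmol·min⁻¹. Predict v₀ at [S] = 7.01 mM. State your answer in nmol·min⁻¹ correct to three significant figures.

121 nmol·min⁻¹

In the Eadie–Hofstee form v = Vmax − Km·(v/[S]), the slope is −Km and the intercept is Vmax, so Km = 1.60 mM and Vmax = 149 nmol·min⁻¹.
v = 149 × 7.01/(1.60 + 7.01) = 121 nmol·min⁻¹.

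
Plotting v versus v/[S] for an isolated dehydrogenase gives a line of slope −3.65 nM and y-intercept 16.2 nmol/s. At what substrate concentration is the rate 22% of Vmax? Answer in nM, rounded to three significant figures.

The Eadie–Hofstee slope gives Km = 3.65 nM (slope = −Km).
v/Vmax = [S]/(Km+[S]) = 0.22 ⇒ [S] = Km·0.22/(1−0.22) = 3.65 × 0.2821 = 1.03 nM.

1.03 nM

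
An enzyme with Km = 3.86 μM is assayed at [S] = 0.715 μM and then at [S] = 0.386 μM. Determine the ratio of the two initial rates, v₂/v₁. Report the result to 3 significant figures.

Since Vmax cancels, v₂/v₁ = [S]₂(Km+[S]₁) / [S]₁(Km+[S]₂).
= 0.386×(3.86+0.715) / (0.715×(3.86+0.386)) = 1.766/3.036 = 0.582.

0.582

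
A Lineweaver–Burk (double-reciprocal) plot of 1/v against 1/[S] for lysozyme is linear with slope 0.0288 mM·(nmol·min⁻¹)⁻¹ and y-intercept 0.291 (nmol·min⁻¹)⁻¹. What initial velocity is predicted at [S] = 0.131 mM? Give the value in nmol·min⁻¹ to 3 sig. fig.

1.96 nmol·min⁻¹

The y-intercept is 1/Vmax, so Vmax = 1/0.291 = 3.44 nmol·min⁻¹.
The slope is Km/Vmax, so Km = 0.0288 × 3.44 = 0.0990 mM.
Then v = 3.44 × 0.131/(0.0990 + 0.131) = 1.96 nmol·min⁻¹.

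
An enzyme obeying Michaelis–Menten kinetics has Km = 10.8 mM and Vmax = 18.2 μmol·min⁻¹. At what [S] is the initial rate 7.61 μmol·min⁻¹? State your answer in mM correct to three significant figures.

Rearranging v = Vmax[S]/(Km+[S]) gives [S] = Km·v/(Vmax − v).
[S] = 10.8 × 7.61 / (18.2 − 7.61) = 82.19/10.59 = 7.76 mM.

7.76 mM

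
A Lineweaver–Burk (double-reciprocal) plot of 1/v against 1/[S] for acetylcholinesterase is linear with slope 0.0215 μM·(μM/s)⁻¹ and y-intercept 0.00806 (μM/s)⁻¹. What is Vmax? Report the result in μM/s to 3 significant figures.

The y-intercept of a Lineweaver–Burk plot equals 1/Vmax, so Vmax = 1/0.00806 = 124 μM/s.

124 μM/s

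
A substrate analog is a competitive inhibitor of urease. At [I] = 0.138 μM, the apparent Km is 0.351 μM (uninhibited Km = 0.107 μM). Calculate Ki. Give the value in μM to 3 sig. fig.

Competitive: Km,app = α·Km with α = 1 + [I]/Ki.
α = Km,app/Km = 0.351/0.107 = 3.280.
Since α = 1 + [I]/Ki, [I]/Ki = 3.280 − 1 = 2.280 and Ki = 0.138/2.280 = 0.0605 μM.

0.0605 μM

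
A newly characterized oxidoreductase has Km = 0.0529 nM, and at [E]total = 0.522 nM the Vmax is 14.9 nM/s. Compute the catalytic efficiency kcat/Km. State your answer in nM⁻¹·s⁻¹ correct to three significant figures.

540 nM⁻¹·s⁻¹

kcat = Vmax/[E]total = 14.9/0.522 = 28.5 s⁻¹.
kcat/Km = 28.5/0.0529 = 540 nM⁻¹·s⁻¹.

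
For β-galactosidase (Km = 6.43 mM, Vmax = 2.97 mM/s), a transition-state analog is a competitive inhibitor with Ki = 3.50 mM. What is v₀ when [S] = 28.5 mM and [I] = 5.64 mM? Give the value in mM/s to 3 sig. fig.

1.87 mM/s

α = 1 + [I]/Ki = 1 + 5.64/3.50 = 2.611.
For a competitive inhibitor, Vmax is unchanged and the apparent Km becomes α·Km: Km,app = 16.8 mM, Vmax,app = 2.97 mM/s.
v = Vmax,app·[S]/(Km,app + [S]) = 2.97 × 28.5/(16.8 + 28.5) = 1.87 mM/s.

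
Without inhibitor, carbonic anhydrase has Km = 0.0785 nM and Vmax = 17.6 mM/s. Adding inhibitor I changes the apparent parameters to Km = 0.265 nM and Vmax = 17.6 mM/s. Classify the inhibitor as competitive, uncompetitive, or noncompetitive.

competitive

Km increases (0.0785 → 0.265 nM) while Vmax is unchanged — the hallmark of competitive inhibition.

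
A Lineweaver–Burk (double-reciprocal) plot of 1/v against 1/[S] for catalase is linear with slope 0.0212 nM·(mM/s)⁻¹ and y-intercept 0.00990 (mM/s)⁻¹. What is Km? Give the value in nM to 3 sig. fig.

y-intercept = 1/Vmax ⇒ Vmax = 101 mM/s; slope = Km/Vmax ⇒ Km = slope × Vmax.
Km = 0.0212 × 101 = 2.14 nM.

2.14 nM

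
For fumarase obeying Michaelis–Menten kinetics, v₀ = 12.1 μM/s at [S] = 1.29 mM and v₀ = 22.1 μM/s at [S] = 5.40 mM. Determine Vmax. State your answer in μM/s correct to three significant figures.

29.8 μM/s

In reciprocal form, 1/v = (Km/Vmax)·(1/[S]) + 1/Vmax. The two points give (1/[S], 1/v) = (0.7752, 0.08264) and (0.1852, 0.04525).
Slope = (0.08264 − 0.04525)/(0.7752 − 0.1852) = 0.06338; intercept = 0.08264 − 0.06338×0.7752 = 0.03351.
Vmax = 1/intercept = 29.8 μM/s; Km = slope × Vmax = 0.06338 × 29.8 = 1.89 mM.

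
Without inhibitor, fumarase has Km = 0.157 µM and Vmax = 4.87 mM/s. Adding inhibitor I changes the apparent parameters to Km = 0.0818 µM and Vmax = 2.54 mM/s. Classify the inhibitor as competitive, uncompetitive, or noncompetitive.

uncompetitive

Both Km and Vmax decrease by the same factor (~1.92-fold) — characteristic of uncompetitive inhibition.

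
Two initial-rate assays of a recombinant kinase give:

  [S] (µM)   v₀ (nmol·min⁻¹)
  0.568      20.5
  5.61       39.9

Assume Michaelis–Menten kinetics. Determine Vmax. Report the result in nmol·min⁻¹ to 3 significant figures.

From v = Vmax[S]/(Km+[S]), each point gives Vmax = v(Km+[S])/[S].
Equating: 20.5(Km+0.568)/0.568 = 39.9(Km+5.61)/5.61.
36.09·Km + 20.5 = 7.112·Km + 39.9, so (36.09 − 7.112)·Km = 39.9 − 20.5.
Km = 19.40/28.98 = 0.669 µM; then Vmax = 20.5(0.669+0.568)/0.568 = 44.7 nmol·min⁻¹.

44.7 nmol·min⁻¹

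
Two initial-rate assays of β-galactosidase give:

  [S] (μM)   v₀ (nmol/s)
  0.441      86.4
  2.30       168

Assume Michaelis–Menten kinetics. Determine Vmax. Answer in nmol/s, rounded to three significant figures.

In reciprocal form, 1/v = (Km/Vmax)·(1/[S]) + 1/Vmax. The two points give (1/[S], 1/v) = (2.268, 0.01157) and (0.4348, 0.005952).
Slope = (0.01157 − 0.005952)/(2.268 − 0.4348) = 0.003067; intercept = 0.01157 − 0.003067×2.268 = 0.004619.
Vmax = 1/intercept = 217 nmol/s; Km = slope × Vmax = 0.003067 × 217 = 0.664 μM.

217 nmol/s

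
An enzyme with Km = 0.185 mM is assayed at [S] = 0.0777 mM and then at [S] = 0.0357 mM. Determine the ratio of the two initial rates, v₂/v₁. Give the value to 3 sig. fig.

0.547

Since Vmax cancels, v₂/v₁ = [S]₂(Km+[S]₁) / [S]₁(Km+[S]₂).
= 0.0357×(0.185+0.0777) / (0.0777×(0.185+0.0357)) = 0.009378/0.01715 = 0.547.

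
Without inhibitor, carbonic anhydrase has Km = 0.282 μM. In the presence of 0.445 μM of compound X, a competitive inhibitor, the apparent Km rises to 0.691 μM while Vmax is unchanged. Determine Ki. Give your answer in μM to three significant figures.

0.307 μM

Competitive: Km,app = α·Km with α = 1 + [I]/Ki.
α = Km,app/Km = 0.691/0.282 = 2.450.
Since α = 1 + [I]/Ki, [I]/Ki = 2.450 − 1 = 1.450 and Ki = 0.445/1.450 = 0.307 μM.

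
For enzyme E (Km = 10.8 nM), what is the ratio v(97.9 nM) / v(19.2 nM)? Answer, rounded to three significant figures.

The fractional saturations are [S]/(Km+[S]) = 19.2/30.00 = 0.6400 and 97.9/108.7 = 0.9006.
v₂/v₁ is just their ratio: 0.9006/0.6400 = 1.41.

1.41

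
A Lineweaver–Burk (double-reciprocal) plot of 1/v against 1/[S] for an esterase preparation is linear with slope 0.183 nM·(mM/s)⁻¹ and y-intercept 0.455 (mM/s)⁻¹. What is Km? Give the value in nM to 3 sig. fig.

0.402 nM

y-intercept = 1/Vmax ⇒ Vmax = 2.20 mM/s; slope = Km/Vmax ⇒ Km = slope × Vmax.
Km = 0.183 × 2.20 = 0.402 nM.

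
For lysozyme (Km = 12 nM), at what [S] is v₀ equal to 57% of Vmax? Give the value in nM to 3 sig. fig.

15.9 nM

v/Vmax = [S]/(Km+[S]) = 0.57, so [S] = Km·0.57/(1 − 0.57) = 12 × 1.326.
[S] = 15.9 nM.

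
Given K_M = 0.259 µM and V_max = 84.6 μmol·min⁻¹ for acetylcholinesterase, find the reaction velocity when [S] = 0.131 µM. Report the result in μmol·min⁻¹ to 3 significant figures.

[S]/(Km+[S]) = 0.131/0.3900 = 0.3359, the fractional saturation.
v = 0.3359 × Vmax = 0.3359 × 84.6 = 28.4 μmol·min⁻¹.

28.4 μmol·min⁻¹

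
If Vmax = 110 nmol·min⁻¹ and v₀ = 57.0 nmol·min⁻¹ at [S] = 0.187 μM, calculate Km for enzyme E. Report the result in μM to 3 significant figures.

v/Vmax = 57.0/110 = 0.5182 = [S]/(Km+[S]).
So Km + [S] = [S]/0.5182 = 0.3609 μM, giving Km = 0.3609 − 0.187 = 0.174 μM.

0.174 μM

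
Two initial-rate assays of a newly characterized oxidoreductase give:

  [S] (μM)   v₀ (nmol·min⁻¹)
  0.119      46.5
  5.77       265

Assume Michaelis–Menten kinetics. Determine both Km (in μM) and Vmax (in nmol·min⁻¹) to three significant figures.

Km = 0.634 μM; Vmax = 294 nmol·min⁻¹

In reciprocal form, 1/v = (Km/Vmax)·(1/[S]) + 1/Vmax. The two points give (1/[S], 1/v) = (8.403, 0.02151) and (0.1733, 0.003774).
Slope = (0.02151 − 0.003774)/(8.403 − 0.1733) = 0.002155; intercept = 0.02151 − 0.002155×8.403 = 0.003400.
Vmax = 1/intercept = 294 nmol·min⁻¹; Km = slope × Vmax = 0.002155 × 294 = 0.634 μM.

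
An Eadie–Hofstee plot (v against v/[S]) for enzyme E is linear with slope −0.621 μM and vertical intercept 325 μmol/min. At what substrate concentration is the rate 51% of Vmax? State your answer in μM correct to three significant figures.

0.646 μM

The Eadie–Hofstee slope gives Km = 0.621 μM (slope = −Km).
v/Vmax = [S]/(Km+[S]) = 0.51 ⇒ [S] = Km·0.51/(1−0.51) = 0.621 × 1.041 = 0.646 μM.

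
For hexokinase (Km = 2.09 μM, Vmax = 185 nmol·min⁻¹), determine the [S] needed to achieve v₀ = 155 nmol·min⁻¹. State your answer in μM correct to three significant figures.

The required fractional saturation is v/Vmax = 155/185 = 0.8378.
Then [S]/(Km+[S]) = 0.8378 ⇒ [S] = 2.09 × 0.8378/(1 − 0.8378) = 10.8 μM.

10.8 μM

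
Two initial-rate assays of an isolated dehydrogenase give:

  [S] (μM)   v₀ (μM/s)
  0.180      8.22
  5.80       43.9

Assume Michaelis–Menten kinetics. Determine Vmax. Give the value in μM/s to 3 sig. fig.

51.0 μM/s

In reciprocal form, 1/v = (Km/Vmax)·(1/[S]) + 1/Vmax. The two points give (1/[S], 1/v) = (5.556, 0.1217) and (0.1724, 0.02278).
Slope = (0.1217 − 0.02278)/(5.556 − 0.1724) = 0.01837; intercept = 0.1217 − 0.01837×5.556 = 0.01961.
Vmax = 1/intercept = 51.0 μM/s; Km = slope × Vmax = 0.01837 × 51.0 = 0.937 μM.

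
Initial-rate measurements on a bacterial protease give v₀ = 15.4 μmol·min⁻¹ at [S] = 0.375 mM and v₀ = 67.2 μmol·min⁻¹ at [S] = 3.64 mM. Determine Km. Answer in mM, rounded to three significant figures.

2.29 mM

In reciprocal form, 1/v = (Km/Vmax)·(1/[S]) + 1/Vmax. The two points give (1/[S], 1/v) = (2.667, 0.06494) and (0.2747, 0.01488).
Slope = (0.06494 − 0.01488)/(2.667 − 0.2747) = 0.02093; intercept = 0.06494 − 0.02093×2.667 = 0.009132.
Vmax = 1/intercept = 110 μmol·min⁻¹; Km = slope × Vmax = 0.02093 × 110 = 2.29 mM.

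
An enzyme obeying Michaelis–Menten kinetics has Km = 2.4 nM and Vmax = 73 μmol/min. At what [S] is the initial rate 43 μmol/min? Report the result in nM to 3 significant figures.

3.44 nM

The required fractional saturation is v/Vmax = 43/73 = 0.5890.
Then [S]/(Km+[S]) = 0.5890 ⇒ [S] = 2.4 × 0.5890/(1 − 0.5890) = 3.44 nM.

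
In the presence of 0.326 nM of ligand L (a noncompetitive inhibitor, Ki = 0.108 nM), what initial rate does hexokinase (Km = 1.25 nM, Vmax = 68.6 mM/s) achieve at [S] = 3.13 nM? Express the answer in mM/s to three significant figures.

12.2 mM/s

α = 1 + [I]/Ki = 1 + 0.326/0.108 = 4.019.
For a noncompetitive inhibitor, Vmax is reduced to Vmax/α while Km is unchanged: Km,app = 1.25 nM, Vmax,app = 17.1 mM/s.
v = Vmax,app·[S]/(Km,app + [S]) = 17.1 × 3.13/(1.25 + 3.13) = 12.2 mM/s.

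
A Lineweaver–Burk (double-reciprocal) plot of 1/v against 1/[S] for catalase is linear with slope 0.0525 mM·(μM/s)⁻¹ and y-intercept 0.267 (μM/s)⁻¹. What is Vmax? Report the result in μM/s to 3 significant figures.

3.75 μM/s

The y-intercept of a Lineweaver–Burk plot equals 1/Vmax, so Vmax = 1/0.267 = 3.75 μM/s.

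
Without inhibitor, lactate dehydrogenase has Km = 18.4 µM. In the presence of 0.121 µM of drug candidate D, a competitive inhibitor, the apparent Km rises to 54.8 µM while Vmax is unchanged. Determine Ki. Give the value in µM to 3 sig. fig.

Competitive: Km,app = α·Km with α = 1 + [I]/Ki.
α = Km,app/Km = 54.8/18.4 = 2.978.
Since α = 1 + [I]/Ki, [I]/Ki = 2.978 − 1 = 1.978 and Ki = 0.121/1.978 = 0.0612 µM.

0.0612 µM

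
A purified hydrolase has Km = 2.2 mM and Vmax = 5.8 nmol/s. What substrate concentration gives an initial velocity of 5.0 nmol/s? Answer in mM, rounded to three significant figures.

Rearranging v = Vmax[S]/(Km+[S]) gives [S] = Km·v/(Vmax − v).
[S] = 2.2 × 5.0 / (5.8 − 5.0) = 11.00/0.8000 = 13.8 mM.

13.8 mM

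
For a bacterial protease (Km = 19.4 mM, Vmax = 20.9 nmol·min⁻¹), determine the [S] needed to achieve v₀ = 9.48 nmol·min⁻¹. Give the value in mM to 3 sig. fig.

16.1 mM

The required fractional saturation is v/Vmax = 9.48/20.9 = 0.4536.
Then [S]/(Km+[S]) = 0.4536 ⇒ [S] = 19.4 × 0.4536/(1 − 0.4536) = 16.1 mM.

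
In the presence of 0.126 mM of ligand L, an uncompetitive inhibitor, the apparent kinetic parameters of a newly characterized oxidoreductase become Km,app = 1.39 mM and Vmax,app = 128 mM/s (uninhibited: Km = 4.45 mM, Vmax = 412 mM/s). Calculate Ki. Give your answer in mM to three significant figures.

0.0568 mM

Uncompetitive: Vmax,app = Vmax/α (and Km,app = Km/α) with α = 1 + [I]/Ki.
α = Vmax/Vmax,app = 412/128 = 3.219.
Since α = 1 + [I]/Ki, [I]/Ki = 3.219 − 1 = 2.219 and Ki = 0.126/2.219 = 0.0568 mM.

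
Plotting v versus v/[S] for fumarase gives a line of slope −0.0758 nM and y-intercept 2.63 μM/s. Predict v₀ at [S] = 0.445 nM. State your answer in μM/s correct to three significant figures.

2.25 μM/s

In the Eadie–Hofstee form v = Vmax − Km·(v/[S]), the slope is −Km and the intercept is Vmax, so Km = 0.0758 nM and Vmax = 2.63 μM/s.
v = 2.63 × 0.445/(0.0758 + 0.445) = 2.25 μM/s.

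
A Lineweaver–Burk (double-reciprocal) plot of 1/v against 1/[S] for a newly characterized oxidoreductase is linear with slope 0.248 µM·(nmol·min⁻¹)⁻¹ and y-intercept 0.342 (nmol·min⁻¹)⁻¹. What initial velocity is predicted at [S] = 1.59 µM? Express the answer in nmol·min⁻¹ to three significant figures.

The y-intercept is 1/Vmax, so Vmax = 1/0.342 = 2.92 nmol·min⁻¹.
The slope is Km/Vmax, so Km = 0.248 × 2.92 = 0.725 µM.
Then v = 2.92 × 1.59/(0.725 + 1.59) = 2.01 nmol·min⁻¹.

2.01 nmol·min⁻¹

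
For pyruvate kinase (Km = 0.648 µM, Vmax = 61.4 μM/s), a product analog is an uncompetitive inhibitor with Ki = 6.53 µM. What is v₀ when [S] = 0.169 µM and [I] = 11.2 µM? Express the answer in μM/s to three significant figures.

With α = 1 + [I]/Ki = 1 + 11.2/6.53 = 2.715, the uncompetitive rate law is v = (Vmax/α)·[S] / (Km/α + [S]).
v = (61.4/2.715)×0.169 / (0.648/2.715 + 0.169) = 3.822/0.4077 = 9.37 μM/s.

9.37 μM/s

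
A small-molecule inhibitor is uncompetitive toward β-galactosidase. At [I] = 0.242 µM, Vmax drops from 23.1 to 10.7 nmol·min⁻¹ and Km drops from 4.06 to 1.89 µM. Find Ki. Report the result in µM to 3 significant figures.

Uncompetitive: Vmax,app = Vmax/α (and Km,app = Km/α) with α = 1 + [I]/Ki.
α = Vmax/Vmax,app = 23.1/10.7 = 2.159.
Ki = [I]/(α − 1) = 0.242/1.159 = 0.209 µM.

0.209 µM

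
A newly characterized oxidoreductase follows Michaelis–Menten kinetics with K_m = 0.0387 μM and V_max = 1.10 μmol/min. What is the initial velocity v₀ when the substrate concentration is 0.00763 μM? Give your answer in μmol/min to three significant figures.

0.181 μmol/min

v = Vmax·[S]/(Km + [S]) = 1.10 × 0.00763 / (0.0387 + 0.00763)
  = 0.008393 / 0.04633 = 0.181 μmol/min.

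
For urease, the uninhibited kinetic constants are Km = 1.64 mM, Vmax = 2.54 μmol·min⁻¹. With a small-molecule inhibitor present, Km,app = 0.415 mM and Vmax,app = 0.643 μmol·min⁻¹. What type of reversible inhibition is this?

uncompetitive

Both Km and Vmax decrease by the same factor (~3.95-fold) — characteristic of uncompetitive inhibition.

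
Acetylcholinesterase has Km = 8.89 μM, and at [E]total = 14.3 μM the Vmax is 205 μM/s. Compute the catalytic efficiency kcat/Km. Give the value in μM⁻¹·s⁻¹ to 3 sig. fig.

kcat = Vmax/[E]total = 205/14.3 = 14.3 s⁻¹.
kcat/Km = 14.3/8.89 = 1.61 μM⁻¹·s⁻¹.

1.61 μM⁻¹·s⁻¹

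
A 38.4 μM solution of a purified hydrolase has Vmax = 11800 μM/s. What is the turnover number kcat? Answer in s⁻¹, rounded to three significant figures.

307 s⁻¹

kcat = Vmax/[E]total = 11800 μM/s / 38.4 μM = 307 s⁻¹.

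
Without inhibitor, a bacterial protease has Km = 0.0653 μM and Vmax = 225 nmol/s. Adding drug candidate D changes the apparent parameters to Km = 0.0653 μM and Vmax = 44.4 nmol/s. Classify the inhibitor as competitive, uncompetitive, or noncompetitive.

noncompetitive

Vmax decreases (225 → 44.4 nmol/s) while Km is unchanged — pure noncompetitive inhibition.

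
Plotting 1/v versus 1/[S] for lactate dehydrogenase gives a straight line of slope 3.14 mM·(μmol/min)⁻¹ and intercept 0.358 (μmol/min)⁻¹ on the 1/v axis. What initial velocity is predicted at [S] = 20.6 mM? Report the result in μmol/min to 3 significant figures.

1.96 μmol/min

The y-intercept is 1/Vmax, so Vmax = 1/0.358 = 2.79 μmol/min.
The slope is Km/Vmax, so Km = 3.14 × 2.79 = 8.77 mM.
Then v = 2.79 × 20.6/(8.77 + 20.6) = 1.96 μmol/min.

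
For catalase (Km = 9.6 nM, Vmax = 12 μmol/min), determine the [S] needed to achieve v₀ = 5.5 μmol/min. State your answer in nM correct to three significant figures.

Rearranging v = Vmax[S]/(Km+[S]) gives [S] = Km·v/(Vmax − v).
[S] = 9.6 × 5.5 / (12 − 5.5) = 52.80/6.500 = 8.12 nM.

8.12 nM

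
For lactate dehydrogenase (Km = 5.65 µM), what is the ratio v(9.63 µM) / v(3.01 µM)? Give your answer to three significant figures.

The fractional saturations are [S]/(Km+[S]) = 3.01/8.660 = 0.3476 and 9.63/15.28 = 0.6302.
v₂/v₁ is just their ratio: 0.6302/0.3476 = 1.81.

1.81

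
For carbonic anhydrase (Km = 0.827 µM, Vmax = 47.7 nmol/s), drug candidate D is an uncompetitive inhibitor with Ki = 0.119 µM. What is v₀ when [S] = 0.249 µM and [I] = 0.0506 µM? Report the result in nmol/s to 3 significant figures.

10.0 nmol/s

With α = 1 + [I]/Ki = 1 + 0.0506/0.119 = 1.425, the uncompetitive rate law is v = (Vmax/α)·[S] / (Km/α + [S]).
v = (47.7/1.425)×0.249 / (0.827/1.425 + 0.249) = 8.334/0.8293 = 10.0 nmol/s.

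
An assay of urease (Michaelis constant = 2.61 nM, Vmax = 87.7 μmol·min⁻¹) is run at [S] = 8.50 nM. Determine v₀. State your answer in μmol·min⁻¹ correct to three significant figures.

67.1 μmol·min⁻¹

v = Vmax·[S]/(Km + [S]) = 87.7 × 8.50 / (2.61 + 8.50)
  = 745.4 / 11.11 = 67.1 μmol·min⁻¹.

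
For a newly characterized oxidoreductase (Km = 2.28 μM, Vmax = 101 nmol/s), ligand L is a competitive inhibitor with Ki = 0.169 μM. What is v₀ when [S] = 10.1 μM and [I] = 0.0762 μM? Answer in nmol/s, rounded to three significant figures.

α = 1 + [I]/Ki = 1 + 0.0762/0.169 = 1.451.
For a competitive inhibitor, Vmax is unchanged and the apparent Km becomes α·Km: Km,app = 3.31 μM, Vmax,app = 101 nmol/s.
v = Vmax,app·[S]/(Km,app + [S]) = 101 × 10.1/(3.31 + 10.1) = 76.1 nmol/s.

76.1 nmol/s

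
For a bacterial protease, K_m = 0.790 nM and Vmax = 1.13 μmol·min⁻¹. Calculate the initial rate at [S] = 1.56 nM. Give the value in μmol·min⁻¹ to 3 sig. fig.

[S]/(Km+[S]) = 1.56/2.350 = 0.6638, the fractional saturation.
v = 0.6638 × Vmax = 0.6638 × 1.13 = 0.750 μmol·min⁻¹.

0.750 μmol·min⁻¹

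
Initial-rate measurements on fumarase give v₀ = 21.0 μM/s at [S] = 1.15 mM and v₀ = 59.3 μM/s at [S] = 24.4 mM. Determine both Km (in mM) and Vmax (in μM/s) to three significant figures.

In reciprocal form, 1/v = (Km/Vmax)·(1/[S]) + 1/Vmax. The two points give (1/[S], 1/v) = (0.8696, 0.04762) and (0.04098, 0.01686).
Slope = (0.04762 − 0.01686)/(0.8696 − 0.04098) = 0.03712; intercept = 0.04762 − 0.03712×0.8696 = 0.01534.
Vmax = 1/intercept = 65.2 μM/s; Km = slope × Vmax = 0.03712 × 65.2 = 2.42 mM.

Km = 2.42 mM; Vmax = 65.2 μM/s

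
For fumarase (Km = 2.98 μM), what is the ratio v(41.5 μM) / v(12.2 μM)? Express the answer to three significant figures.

The fractional saturations are [S]/(Km+[S]) = 12.2/15.18 = 0.8037 and 41.5/44.48 = 0.9330.
v₂/v₁ is just their ratio: 0.9330/0.8037 = 1.16.

1.16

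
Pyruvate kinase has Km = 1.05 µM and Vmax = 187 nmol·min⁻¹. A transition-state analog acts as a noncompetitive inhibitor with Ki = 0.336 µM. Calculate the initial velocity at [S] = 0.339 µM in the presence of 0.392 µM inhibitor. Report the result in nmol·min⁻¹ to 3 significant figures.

α = 1 + [I]/Ki = 1 + 0.392/0.336 = 2.167.
For a noncompetitive inhibitor, Vmax is reduced to Vmax/α while Km is unchanged: Km,app = 1.05 µM, Vmax,app = 86.3 nmol·min⁻¹.
v = Vmax,app·[S]/(Km,app + [S]) = 86.3 × 0.339/(1.05 + 0.339) = 21.1 nmol·min⁻¹.

21.1 nmol·min⁻¹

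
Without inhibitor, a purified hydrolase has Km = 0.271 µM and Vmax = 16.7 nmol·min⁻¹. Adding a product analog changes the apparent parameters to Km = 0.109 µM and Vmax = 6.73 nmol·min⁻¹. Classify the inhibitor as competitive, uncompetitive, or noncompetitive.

uncompetitive

Both Km and Vmax decrease by the same factor (~2.48-fold) — characteristic of uncompetitive inhibition.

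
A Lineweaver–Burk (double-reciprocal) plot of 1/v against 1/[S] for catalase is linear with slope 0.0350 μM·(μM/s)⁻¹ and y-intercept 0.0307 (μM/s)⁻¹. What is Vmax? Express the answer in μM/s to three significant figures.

32.6 μM/s

The y-intercept of a Lineweaver–Burk plot equals 1/Vmax, so Vmax = 1/0.0307 = 32.6 μM/s.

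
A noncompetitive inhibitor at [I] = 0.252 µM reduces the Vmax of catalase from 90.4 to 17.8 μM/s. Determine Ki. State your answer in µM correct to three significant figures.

Noncompetitive: Vmax,app = Vmax/α with α = 1 + [I]/Ki.
α = Vmax/Vmax,app = 90.4/17.8 = 5.079.
Ki = [I]/(α − 1) = 0.252/4.079 = 0.0618 µM.

0.0618 µM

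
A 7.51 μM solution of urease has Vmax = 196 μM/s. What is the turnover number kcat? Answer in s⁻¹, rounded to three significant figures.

26.1 s⁻¹

kcat = Vmax/[E]total = 196 μM/s / 7.51 μM = 26.1 s⁻¹.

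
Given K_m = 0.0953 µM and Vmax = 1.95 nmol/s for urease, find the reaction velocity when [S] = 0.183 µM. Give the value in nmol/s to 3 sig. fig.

1.28 nmol/s

[S]/(Km+[S]) = 0.183/0.2783 = 0.6576, the fractional saturation.
v = 0.6576 × Vmax = 0.6576 × 1.95 = 1.28 nmol/s.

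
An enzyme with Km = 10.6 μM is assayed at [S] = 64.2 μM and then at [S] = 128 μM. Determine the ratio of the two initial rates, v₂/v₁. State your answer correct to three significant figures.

Since Vmax cancels, v₂/v₁ = [S]₂(Km+[S]₁) / [S]₁(Km+[S]₂).
= 128×(10.6+64.2) / (64.2×(10.6+128)) = 9574/8898 = 1.08.

1.08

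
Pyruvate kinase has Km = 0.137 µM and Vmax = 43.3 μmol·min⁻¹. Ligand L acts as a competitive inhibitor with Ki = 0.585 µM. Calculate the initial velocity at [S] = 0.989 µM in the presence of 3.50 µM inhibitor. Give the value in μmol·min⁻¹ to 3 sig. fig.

22.0 μmol·min⁻¹

α = 1 + [I]/Ki = 1 + 3.50/0.585 = 6.983.
For a competitive inhibitor, Vmax is unchanged and the apparent Km becomes α·Km: Km,app = 0.957 µM, Vmax,app = 43.3 μmol·min⁻¹.
v = Vmax,app·[S]/(Km,app + [S]) = 43.3 × 0.989/(0.957 + 0.989) = 22.0 μmol·min⁻¹.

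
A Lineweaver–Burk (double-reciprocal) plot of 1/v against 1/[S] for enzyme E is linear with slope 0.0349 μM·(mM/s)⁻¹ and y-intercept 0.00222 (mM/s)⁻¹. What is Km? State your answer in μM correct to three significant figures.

15.7 μM

y-intercept = 1/Vmax ⇒ Vmax = 450 mM/s; slope = Km/Vmax ⇒ Km = slope × Vmax.
Km = 0.0349 × 450 = 15.7 μM.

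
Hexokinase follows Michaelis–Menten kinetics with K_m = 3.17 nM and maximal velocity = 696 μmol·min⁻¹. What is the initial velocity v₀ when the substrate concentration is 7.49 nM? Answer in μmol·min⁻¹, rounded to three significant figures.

v = Vmax·[S]/(Km + [S]) = 696 × 7.49 / (3.17 + 7.49)
  = 5213 / 10.66 = 489 μmol·min⁻¹.

489 μmol·min⁻¹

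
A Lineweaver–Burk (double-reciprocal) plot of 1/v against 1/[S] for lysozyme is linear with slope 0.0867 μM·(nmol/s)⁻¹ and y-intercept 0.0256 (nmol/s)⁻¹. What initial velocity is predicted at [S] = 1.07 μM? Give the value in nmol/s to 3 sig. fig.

The y-intercept is 1/Vmax, so Vmax = 1/0.0256 = 39.1 nmol/s.
The slope is Km/Vmax, so Km = 0.0867 × 39.1 = 3.39 μM.
Then v = 39.1 × 1.07/(3.39 + 1.07) = 9.38 nmol/s.

9.38 nmol/s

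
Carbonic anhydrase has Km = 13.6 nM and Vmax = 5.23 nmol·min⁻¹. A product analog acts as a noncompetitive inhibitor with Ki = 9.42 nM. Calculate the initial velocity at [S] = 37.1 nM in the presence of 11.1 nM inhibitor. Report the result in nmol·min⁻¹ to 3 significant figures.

1.76 nmol·min⁻¹

α = 1 + [I]/Ki = 1 + 11.1/9.42 = 2.178.
For a noncompetitive inhibitor, Vmax is reduced to Vmax/α while Km is unchanged: Km,app = 13.6 nM, Vmax,app = 2.40 nmol·min⁻¹.
v = Vmax,app·[S]/(Km,app + [S]) = 2.40 × 37.1/(13.6 + 37.1) = 1.76 nmol·min⁻¹.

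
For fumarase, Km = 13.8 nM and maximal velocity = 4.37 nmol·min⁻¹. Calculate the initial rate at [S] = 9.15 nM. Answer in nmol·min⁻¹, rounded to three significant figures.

[S]/(Km+[S]) = 9.15/22.95 = 0.3987, the fractional saturation.
v = 0.3987 × Vmax = 0.3987 × 4.37 = 1.74 nmol·min⁻¹.

1.74 nmol·min⁻¹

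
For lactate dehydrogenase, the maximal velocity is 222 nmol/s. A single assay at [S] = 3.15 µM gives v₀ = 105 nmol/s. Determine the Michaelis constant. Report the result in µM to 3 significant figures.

From v = Vmax[S]/(Km+[S]), Km = [S](Vmax − v)/v.
Km = 3.15 × (222 − 105) / 105 = 368.6/105 = 3.51 µM.

3.51 µM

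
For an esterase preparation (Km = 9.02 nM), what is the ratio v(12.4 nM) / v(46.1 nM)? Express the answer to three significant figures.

0.692

Since Vmax cancels, v₂/v₁ = [S]₂(Km+[S]₁) / [S]₁(Km+[S]₂).
= 12.4×(9.02+46.1) / (46.1×(9.02+12.4)) = 683.5/987.5 = 0.692.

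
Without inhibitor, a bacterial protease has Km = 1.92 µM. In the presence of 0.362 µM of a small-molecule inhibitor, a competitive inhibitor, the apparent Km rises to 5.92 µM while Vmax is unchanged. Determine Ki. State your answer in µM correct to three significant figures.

Competitive: Km,app = α·Km with α = 1 + [I]/Ki.
α = Km,app/Km = 5.92/1.92 = 3.083.
Ki = [I]/(α − 1) = 0.362/2.083 = 0.174 µM.

0.174 µM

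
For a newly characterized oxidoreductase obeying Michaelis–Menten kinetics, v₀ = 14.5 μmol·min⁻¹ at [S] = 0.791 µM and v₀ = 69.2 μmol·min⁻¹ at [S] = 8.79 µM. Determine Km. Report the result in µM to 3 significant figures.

In reciprocal form, 1/v = (Km/Vmax)·(1/[S]) + 1/Vmax. The two points give (1/[S], 1/v) = (1.264, 0.06897) and (0.1138, 0.01445).
Slope = (0.06897 − 0.01445)/(1.264 − 0.1138) = 0.04739; intercept = 0.06897 − 0.04739×1.264 = 0.009060.
Vmax = 1/intercept = 110 μmol·min⁻¹; Km = slope × Vmax = 0.04739 × 110 = 5.23 µM.

5.23 µM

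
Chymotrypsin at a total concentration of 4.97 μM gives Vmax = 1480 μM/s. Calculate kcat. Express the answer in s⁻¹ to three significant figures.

298 s⁻¹

kcat = Vmax/[E]total = 1480 μM/s / 4.97 μM = 298 s⁻¹.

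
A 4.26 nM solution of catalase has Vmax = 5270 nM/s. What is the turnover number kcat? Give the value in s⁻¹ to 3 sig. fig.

1240 s⁻¹

kcat = Vmax/[E]total = 5270 nM/s / 4.26 nM = 1240 s⁻¹.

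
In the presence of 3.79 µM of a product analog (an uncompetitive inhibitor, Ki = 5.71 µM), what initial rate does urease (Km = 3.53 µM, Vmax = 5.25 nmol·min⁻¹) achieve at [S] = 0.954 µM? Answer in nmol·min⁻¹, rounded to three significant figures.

With α = 1 + [I]/Ki = 1 + 3.79/5.71 = 1.664, the uncompetitive rate law is v = (Vmax/α)·[S] / (Km/α + [S]).
v = (5.25/1.664)×0.954 / (3.53/1.664 + 0.954) = 3.010/3.076 = 0.979 nmol·min⁻¹.

0.979 nmol·min⁻¹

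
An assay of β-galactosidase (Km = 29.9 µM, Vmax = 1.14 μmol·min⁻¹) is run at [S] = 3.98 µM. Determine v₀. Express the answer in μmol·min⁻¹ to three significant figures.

[S]/(Km+[S]) = 3.98/33.88 = 0.1175, the fractional saturation.
v = 0.1175 × Vmax = 0.1175 × 1.14 = 0.134 μmol·min⁻¹.

0.134 μmol·min⁻¹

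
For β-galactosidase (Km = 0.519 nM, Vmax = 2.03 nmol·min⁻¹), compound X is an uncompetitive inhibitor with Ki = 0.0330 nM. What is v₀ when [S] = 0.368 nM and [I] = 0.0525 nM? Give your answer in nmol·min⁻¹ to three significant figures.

α = 1 + [I]/Ki = 1 + 0.0525/0.0330 = 2.591.
For an uncompetitive inhibitor, both parameters are divided by α, giving Vmax/α and Km/α: Km,app = 0.200 nM, Vmax,app = 0.784 nmol·min⁻¹.
v = Vmax,app·[S]/(Km,app + [S]) = 0.784 × 0.368/(0.200 + 0.368) = 0.507 nmol·min⁻¹.

0.507 nmol·min⁻¹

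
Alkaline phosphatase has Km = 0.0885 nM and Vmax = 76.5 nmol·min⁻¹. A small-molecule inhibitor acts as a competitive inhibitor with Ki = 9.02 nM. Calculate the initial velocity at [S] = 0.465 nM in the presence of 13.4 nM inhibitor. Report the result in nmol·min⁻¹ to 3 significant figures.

With α = 1 + [I]/Ki = 1 + 13.4/9.02 = 2.486, the competitive rate law is v = Vmax[S] / (αKm + [S]).
v = 76.5×0.465 / (2.486×0.0885 + 0.465) = 35.57/0.6850 = 51.9 nmol·min⁻¹.

51.9 nmol·min⁻¹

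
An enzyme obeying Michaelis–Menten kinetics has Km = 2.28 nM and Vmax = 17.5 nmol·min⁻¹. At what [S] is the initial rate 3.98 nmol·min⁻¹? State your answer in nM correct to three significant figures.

The required fractional saturation is v/Vmax = 3.98/17.5 = 0.2274.
Then [S]/(Km+[S]) = 0.2274 ⇒ [S] = 2.28 × 0.2274/(1 − 0.2274) = 0.671 nM.

0.671 nM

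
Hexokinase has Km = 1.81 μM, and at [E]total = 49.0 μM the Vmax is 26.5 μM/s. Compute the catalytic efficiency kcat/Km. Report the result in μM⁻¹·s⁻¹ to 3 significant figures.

0.299 μM⁻¹·s⁻¹

kcat = Vmax/[E]total = 26.5/49.0 = 0.541 s⁻¹.
kcat/Km = 0.541/1.81 = 0.299 μM⁻¹·s⁻¹.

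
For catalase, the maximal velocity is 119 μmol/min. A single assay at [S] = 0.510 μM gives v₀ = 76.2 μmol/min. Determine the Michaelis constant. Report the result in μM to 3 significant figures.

0.286 μM

From v = Vmax[S]/(Km+[S]), Km = [S](Vmax − v)/v.
Km = 0.510 × (119 − 76.2) / 76.2 = 21.83/76.2 = 0.286 μM.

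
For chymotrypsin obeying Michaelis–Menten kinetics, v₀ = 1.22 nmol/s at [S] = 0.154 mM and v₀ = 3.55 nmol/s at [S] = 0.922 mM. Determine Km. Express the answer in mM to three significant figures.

0.572 mM

In reciprocal form, 1/v = (Km/Vmax)·(1/[S]) + 1/Vmax. The two points give (1/[S], 1/v) = (6.494, 0.8197) and (1.085, 0.2817).
Slope = (0.8197 − 0.2817)/(6.494 − 1.085) = 0.09946; intercept = 0.8197 − 0.09946×6.494 = 0.1738.
Vmax = 1/intercept = 5.75 nmol/s; Km = slope × Vmax = 0.09946 × 5.75 = 0.572 mM.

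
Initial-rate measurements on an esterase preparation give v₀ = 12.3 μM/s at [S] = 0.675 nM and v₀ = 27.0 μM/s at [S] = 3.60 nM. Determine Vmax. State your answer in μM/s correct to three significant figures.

37.3 μM/s

From v = Vmax[S]/(Km+[S]), each point gives Vmax = v(Km+[S])/[S].
Equating: 12.3(Km+0.675)/0.675 = 27.0(Km+3.60)/3.60.
18.22·Km + 12.3 = 7.500·Km + 27.0, so (18.22 − 7.500)·Km = 27.0 − 12.3.
Km = 14.70/10.72 = 1.37 nM; then Vmax = 12.3(1.37+0.675)/0.675 = 37.3 μM/s.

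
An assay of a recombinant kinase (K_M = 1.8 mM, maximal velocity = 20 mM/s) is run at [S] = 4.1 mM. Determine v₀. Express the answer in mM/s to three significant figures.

13.9 mM/s

[S]/(Km+[S]) = 4.1/5.900 = 0.6949, the fractional saturation.
v = 0.6949 × Vmax = 0.6949 × 20 = 13.9 mM/s.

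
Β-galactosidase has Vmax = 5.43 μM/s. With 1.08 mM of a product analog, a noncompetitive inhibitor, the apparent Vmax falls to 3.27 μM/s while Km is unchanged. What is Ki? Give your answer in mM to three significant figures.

1.64 mM

Noncompetitive: Vmax,app = Vmax/α with α = 1 + [I]/Ki.
α = Vmax/Vmax,app = 5.43/3.27 = 1.661.
Since α = 1 + [I]/Ki, [I]/Ki = 1.661 − 1 = 0.6606 and Ki = 1.08/0.6606 = 1.64 mM.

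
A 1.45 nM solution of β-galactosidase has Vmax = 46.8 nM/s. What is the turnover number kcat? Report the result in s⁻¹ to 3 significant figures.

32.3 s⁻¹

kcat = Vmax/[E]total = 46.8 nM/s / 1.45 nM = 32.3 s⁻¹.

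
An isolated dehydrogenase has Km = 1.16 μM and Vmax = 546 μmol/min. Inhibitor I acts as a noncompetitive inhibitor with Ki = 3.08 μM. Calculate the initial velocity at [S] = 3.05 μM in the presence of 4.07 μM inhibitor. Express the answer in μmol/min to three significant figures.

170 μmol/min

α = 1 + [I]/Ki = 1 + 4.07/3.08 = 2.321.
For a noncompetitive inhibitor, Vmax is reduced to Vmax/α while Km is unchanged: Km,app = 1.16 μM, Vmax,app = 235 μmol/min.
v = Vmax,app·[S]/(Km,app + [S]) = 235 × 3.05/(1.16 + 3.05) = 170 μmol/min.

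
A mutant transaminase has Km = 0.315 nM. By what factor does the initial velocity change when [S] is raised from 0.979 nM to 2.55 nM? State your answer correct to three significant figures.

The fractional saturations are [S]/(Km+[S]) = 0.979/1.294 = 0.7566 and 2.55/2.865 = 0.8901.
v₂/v₁ is just their ratio: 0.8901/0.7566 = 1.18.

1.18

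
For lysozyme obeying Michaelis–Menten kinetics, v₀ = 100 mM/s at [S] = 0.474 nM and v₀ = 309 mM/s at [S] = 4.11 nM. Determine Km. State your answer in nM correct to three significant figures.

From v = Vmax[S]/(Km+[S]), each point gives Vmax = v(Km+[S])/[S].
Equating: 100(Km+0.474)/0.474 = 309(Km+4.11)/4.11.
211.0·Km + 100 = 75.18·Km + 309, so (211.0 − 75.18)·Km = 309 − 100.
Km = 209.0/135.8 = 1.54 nM; then Vmax = 100(1.54+0.474)/0.474 = 425 mM/s.

1.54 nM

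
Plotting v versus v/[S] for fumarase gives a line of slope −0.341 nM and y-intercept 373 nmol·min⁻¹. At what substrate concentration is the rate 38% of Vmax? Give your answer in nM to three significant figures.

0.209 nM

The Eadie–Hofstee slope gives Km = 0.341 nM (slope = −Km).
v/Vmax = [S]/(Km+[S]) = 0.38 ⇒ [S] = Km·0.38/(1−0.38) = 0.341 × 0.6129 = 0.209 nM.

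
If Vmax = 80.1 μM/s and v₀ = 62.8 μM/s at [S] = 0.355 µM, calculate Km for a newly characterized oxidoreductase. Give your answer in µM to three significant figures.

0.0978 µM

v/Vmax = 62.8/80.1 = 0.7840 = [S]/(Km+[S]).
So Km + [S] = [S]/0.7840 = 0.4528 µM, giving Km = 0.4528 − 0.355 = 0.0978 µM.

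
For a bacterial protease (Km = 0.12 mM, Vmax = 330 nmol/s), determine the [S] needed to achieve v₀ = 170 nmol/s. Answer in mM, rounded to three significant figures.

0.128 mM

Rearranging v = Vmax[S]/(Km+[S]) gives [S] = Km·v/(Vmax − v).
[S] = 0.12 × 170 / (330 − 170) = 20.40/160.0 = 0.128 mM.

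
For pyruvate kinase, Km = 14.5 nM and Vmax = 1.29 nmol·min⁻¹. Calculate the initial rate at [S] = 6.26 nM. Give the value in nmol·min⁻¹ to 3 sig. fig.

0.389 nmol·min⁻¹

[S]/(Km+[S]) = 6.26/20.76 = 0.3015, the fractional saturation.
v = 0.3015 × Vmax = 0.3015 × 1.29 = 0.389 nmol·min⁻¹.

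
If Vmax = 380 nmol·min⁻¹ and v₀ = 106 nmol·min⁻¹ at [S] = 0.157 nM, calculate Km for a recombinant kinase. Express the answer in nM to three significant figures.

v/Vmax = 106/380 = 0.2789 = [S]/(Km+[S]).
So Km + [S] = [S]/0.2789 = 0.5628 nM, giving Km = 0.5628 − 0.157 = 0.406 nM.

0.406 nM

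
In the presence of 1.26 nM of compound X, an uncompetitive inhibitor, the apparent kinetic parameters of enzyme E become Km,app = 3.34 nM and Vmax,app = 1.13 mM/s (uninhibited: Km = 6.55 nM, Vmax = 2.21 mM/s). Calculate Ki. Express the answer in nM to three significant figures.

Uncompetitive: Vmax,app = Vmax/α (and Km,app = Km/α) with α = 1 + [I]/Ki.
α = Vmax/Vmax,app = 2.21/1.13 = 1.956.
Ki = [I]/(α − 1) = 1.26/0.9558 = 1.32 nM.

1.32 nM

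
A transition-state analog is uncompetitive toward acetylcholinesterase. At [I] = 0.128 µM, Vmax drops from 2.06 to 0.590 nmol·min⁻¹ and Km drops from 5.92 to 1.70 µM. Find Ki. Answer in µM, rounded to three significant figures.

Uncompetitive: Vmax,app = Vmax/α (and Km,app = Km/α) with α = 1 + [I]/Ki.
α = Vmax/Vmax,app = 2.06/0.590 = 3.492.
Ki = [I]/(α − 1) = 0.128/2.492 = 0.0514 µM.

0.0514 µM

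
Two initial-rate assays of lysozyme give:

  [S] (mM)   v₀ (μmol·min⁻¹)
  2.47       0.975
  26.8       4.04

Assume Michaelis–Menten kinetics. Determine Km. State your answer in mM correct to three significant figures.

12.6 mM

In reciprocal form, 1/v = (Km/Vmax)·(1/[S]) + 1/Vmax. The two points give (1/[S], 1/v) = (0.4049, 1.026) and (0.03731, 0.2475).
Slope = (1.026 − 0.2475)/(0.4049 − 0.03731) = 2.117; intercept = 1.026 − 2.117×0.4049 = 0.1685.
Vmax = 1/intercept = 5.93 μmol·min⁻¹; Km = slope × Vmax = 2.117 × 5.93 = 12.6 mM.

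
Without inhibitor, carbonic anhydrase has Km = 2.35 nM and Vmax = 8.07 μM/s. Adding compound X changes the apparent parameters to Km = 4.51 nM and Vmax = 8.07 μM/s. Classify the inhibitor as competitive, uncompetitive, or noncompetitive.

competitive

Km increases (2.35 → 4.51 nM) while Vmax is unchanged — the hallmark of competitive inhibition.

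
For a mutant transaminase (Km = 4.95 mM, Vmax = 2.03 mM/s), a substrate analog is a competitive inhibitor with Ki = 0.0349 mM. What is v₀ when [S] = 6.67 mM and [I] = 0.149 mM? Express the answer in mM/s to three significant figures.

With α = 1 + [I]/Ki = 1 + 0.149/0.0349 = 5.269, the competitive rate law is v = Vmax[S] / (αKm + [S]).
v = 2.03×6.67 / (5.269×4.95 + 6.67) = 13.54/32.75 = 0.413 mM/s.

0.413 mM/s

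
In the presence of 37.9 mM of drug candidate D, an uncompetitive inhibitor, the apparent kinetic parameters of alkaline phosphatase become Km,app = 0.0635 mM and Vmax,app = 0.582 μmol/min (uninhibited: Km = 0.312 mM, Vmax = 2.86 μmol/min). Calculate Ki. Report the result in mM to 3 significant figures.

9.68 mM

Uncompetitive: Vmax,app = Vmax/α (and Km,app = Km/α) with α = 1 + [I]/Ki.
α = Vmax/Vmax,app = 2.86/0.582 = 4.914.
Ki = [I]/(α − 1) = 37.9/3.914 = 9.68 mM.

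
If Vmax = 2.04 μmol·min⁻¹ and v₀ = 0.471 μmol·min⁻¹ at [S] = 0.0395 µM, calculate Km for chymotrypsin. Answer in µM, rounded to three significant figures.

0.132 µM

From v = Vmax[S]/(Km+[S]), Km = [S](Vmax − v)/v.
Km = 0.0395 × (2.04 − 0.471) / 0.471 = 0.06198/0.471 = 0.132 µM.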